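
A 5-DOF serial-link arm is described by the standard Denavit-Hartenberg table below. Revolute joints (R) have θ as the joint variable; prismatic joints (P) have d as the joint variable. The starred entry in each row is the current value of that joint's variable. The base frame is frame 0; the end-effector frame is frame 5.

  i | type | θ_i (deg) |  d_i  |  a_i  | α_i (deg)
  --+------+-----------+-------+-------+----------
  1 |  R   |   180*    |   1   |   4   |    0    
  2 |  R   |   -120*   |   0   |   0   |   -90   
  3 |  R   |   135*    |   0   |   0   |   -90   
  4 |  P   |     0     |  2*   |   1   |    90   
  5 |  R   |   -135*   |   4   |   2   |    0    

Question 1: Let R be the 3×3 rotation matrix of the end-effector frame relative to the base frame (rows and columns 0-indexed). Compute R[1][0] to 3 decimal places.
End-effector x-axis (col 0 of R) = (0.5000,0.8660,0.0000)
R[1][0] = 0.8660

0.866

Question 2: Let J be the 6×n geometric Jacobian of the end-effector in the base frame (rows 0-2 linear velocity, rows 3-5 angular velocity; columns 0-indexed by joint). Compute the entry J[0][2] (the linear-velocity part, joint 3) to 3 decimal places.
0.354

axis z_2 = (-0.8660,0.5000,0.0000); lever o_n−o_2 = (-3.5248,1.8949,0.7071)
cross product → J_v[:, 2] = (0.3536,0.6124,0.1213)
J_ω[:, 2] = z_2
entry J[0][2] = 0.3536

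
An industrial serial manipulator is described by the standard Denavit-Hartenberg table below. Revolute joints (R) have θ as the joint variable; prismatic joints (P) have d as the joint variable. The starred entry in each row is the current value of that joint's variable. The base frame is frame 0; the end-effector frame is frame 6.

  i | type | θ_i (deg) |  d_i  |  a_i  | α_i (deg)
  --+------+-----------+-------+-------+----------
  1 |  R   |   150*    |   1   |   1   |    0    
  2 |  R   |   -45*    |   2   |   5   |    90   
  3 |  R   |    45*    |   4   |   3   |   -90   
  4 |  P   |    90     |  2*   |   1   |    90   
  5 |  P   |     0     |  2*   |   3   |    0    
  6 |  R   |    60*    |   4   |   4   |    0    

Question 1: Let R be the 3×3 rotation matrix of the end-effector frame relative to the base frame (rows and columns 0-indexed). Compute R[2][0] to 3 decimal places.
0.612

End-effector x-axis (col 0 of R) = (-0.3245,-0.7209,0.6124)
R[2][0] = 0.6124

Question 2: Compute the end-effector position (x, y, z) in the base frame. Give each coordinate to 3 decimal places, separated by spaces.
after link 1: o_1 = (-0.8660, 0.5000, 1.0000)
after link 2: o_2 = (-2.1601, 5.3296, 3.0000)
after link 3: o_3 = (1.1545, 8.4139, 5.1213)
after link 4: o_4 = (0.5546, 6.7891, 6.5355)
after link 5: o_5 = (-2.7092, 7.3787, 7.9497)
after link 6: o_6 = (-4.7391, 7.2271, 13.2277)

-4.739 7.227 13.228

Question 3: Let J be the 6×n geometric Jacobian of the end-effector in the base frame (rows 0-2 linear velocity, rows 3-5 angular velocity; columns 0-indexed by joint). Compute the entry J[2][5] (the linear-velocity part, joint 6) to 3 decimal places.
1.414

axis z_5 = (-0.1830,0.6830,0.7071); lever o_n−o_5 = (-2.0299,-0.1516,5.2779)
cross product → J_v[:, 5] = (3.7121,-0.4694,1.4142)
J_ω[:, 5] = z_5
entry J[2][5] = 1.4142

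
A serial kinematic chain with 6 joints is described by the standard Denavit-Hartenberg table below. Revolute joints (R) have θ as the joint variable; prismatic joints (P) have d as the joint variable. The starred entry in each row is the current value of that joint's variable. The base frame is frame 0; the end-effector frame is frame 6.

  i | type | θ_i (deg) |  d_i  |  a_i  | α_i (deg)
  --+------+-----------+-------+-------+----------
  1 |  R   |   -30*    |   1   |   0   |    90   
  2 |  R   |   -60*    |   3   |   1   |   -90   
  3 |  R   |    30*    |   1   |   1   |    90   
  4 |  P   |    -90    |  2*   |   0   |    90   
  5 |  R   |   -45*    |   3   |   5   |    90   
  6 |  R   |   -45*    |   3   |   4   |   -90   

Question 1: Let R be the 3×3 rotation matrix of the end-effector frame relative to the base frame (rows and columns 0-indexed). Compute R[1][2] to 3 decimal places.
0.501

End-effector z-axis (col 2 of R) = (-0.7087,0.5009,0.4968)
R[1][2] = 0.5009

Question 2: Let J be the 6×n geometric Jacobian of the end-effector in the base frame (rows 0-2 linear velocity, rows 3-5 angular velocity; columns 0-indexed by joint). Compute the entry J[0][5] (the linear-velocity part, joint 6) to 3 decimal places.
axis z_5 = (0.6834,0.3125,0.6597); lever o_n−o_5 = (2.7510,4.1660,-0.2761)
cross product → J_v[:, 5] = (-2.8348,2.0037,1.9873)
J_ω[:, 5] = z_5
entry J[0][5] = -2.8348

-2.835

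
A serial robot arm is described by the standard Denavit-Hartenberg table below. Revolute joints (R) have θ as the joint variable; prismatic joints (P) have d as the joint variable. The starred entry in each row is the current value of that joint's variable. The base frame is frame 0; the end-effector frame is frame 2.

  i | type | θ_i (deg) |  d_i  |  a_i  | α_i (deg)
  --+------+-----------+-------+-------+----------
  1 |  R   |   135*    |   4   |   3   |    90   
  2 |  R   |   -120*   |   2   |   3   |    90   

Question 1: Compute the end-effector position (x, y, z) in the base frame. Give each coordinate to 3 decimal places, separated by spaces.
after link 1: o_1 = (-2.1213, 2.1213, 4.0000)
after link 2: o_2 = (0.3536, 2.4749, 1.4019)

0.354 2.475 1.402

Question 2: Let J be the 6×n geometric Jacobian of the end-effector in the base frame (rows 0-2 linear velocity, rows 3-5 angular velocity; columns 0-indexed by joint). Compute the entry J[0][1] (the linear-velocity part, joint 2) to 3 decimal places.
axis z_1 = (0.7071,0.7071,0.0000); lever o_n−o_1 = (2.4749,0.3536,-2.5981)
cross product → J_v[:, 1] = (-1.8371,1.8371,-1.5000)
J_ω[:, 1] = z_1
entry J[0][1] = -1.8371

-1.837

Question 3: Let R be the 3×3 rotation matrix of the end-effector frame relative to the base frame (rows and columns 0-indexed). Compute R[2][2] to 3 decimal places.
0.500

End-effector z-axis (col 2 of R) = (0.6124,-0.6124,0.5000)
R[2][2] = 0.5000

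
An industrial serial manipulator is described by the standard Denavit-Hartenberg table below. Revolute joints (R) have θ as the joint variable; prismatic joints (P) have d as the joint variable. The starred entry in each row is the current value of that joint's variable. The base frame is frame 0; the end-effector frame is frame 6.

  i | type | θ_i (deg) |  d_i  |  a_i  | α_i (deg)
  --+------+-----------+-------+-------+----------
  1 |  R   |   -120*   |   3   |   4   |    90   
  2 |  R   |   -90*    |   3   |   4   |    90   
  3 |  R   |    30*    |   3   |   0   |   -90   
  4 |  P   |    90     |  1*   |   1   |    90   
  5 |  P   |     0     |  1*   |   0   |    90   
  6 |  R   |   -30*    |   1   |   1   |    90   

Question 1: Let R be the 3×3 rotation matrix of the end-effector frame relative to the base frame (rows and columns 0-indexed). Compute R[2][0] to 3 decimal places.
End-effector x-axis (col 0 of R) = (-0.2165,-0.8750,0.4330)
R[2][0] = 0.4330

0.433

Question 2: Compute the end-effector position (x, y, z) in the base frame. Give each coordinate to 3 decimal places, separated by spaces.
after link 1: o_1 = (-2.0000, -3.4641, 3.0000)
after link 2: o_2 = (-4.5981, -1.9641, -1.0000)
after link 3: o_3 = (-3.0981, 0.6340, -1.0000)
after link 4: o_4 = (-4.3481, 0.2010, -0.5000)
after link 5: o_5 = (-4.7811, 0.4510, -1.3660)
after link 6: o_6 = (-4.2476, -0.8571, -1.4330)

-4.248 -0.857 -1.433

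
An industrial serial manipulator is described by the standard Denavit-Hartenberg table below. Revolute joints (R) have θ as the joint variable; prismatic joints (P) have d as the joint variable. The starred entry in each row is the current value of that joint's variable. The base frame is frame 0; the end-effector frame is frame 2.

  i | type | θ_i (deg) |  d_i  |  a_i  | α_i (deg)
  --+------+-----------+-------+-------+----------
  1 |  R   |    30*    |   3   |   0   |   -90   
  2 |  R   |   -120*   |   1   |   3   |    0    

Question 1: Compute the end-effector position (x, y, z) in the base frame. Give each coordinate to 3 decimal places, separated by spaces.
after link 1: o_1 = (0.0000, 0.0000, 3.0000)
after link 2: o_2 = (-1.7990, 0.1160, 5.5981)

-1.799 0.116 5.598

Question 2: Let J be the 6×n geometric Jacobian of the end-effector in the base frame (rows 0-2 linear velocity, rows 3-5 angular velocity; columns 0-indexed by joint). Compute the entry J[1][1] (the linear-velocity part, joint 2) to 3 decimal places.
1.299

axis z_1 = (-0.5000,0.8660,0.0000); lever o_n−o_1 = (-1.7990,0.1160,2.5981)
cross product → J_v[:, 1] = (2.2500,1.2990,1.5000)
J_ω[:, 1] = z_1
entry J[1][1] = 1.2990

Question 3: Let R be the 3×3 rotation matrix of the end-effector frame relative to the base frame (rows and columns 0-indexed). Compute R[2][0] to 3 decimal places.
End-effector x-axis (col 0 of R) = (-0.4330,-0.2500,0.8660)
R[2][0] = 0.8660

0.866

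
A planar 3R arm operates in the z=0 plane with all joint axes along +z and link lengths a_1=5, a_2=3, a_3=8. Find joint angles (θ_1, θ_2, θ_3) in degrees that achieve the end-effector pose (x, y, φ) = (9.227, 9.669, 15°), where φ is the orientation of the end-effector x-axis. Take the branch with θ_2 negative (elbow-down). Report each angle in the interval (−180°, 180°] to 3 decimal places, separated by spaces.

wrist centre = target − a_3·(cos φ, sin φ) = (1.4996, 7.5984)
cos θ_2 = (59.9852−5²−3²)/(2·5·3) = 0.8662; θ_2 = -29.9831° (elbow-down)
β = atan2(7.5984,1.4996) = 78.8358°; ψ = atan2(-1.4992,7.5985) = -11.1614°
θ_1 = β − ψ = 89.9973°
θ_3 = φ − θ_1 − θ_2 = -45.0142° (wrapped to (-180°,180°])

89.997 -29.983 -45.014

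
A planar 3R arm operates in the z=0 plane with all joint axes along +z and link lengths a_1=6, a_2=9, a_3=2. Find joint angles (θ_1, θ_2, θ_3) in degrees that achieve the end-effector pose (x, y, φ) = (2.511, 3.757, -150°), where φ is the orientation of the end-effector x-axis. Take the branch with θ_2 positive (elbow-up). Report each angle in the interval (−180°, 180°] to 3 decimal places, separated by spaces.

-45.005 135.000 120.005

wrist centre = target − a_3·(cos φ, sin φ) = (4.2431, 4.7570)
cos θ_2 = (40.6325−6²−9²)/(2·6·9) = -0.7071; θ_2 = 135.0000° (elbow-up)
β = atan2(4.7570,4.2431) = 48.2683°; ψ = atan2(6.3640,-0.3640) = 93.2732°
θ_1 = β − ψ = -45.0049°
θ_3 = φ − θ_1 − θ_2 = 120.0049° (wrapped to (-180°,180°])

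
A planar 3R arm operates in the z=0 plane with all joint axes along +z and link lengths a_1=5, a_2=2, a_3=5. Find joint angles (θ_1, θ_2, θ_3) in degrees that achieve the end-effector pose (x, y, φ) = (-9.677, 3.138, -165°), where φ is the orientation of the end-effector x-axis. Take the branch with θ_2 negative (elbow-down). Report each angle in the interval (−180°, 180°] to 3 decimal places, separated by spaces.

wrist centre = target − a_3·(cos φ, sin φ) = (-4.8474, 4.4321)
cos θ_2 = (43.1405−5²−2²)/(2·5·2) = 0.7070; θ_2 = -45.0067° (elbow-down)
β = atan2(4.4321,-4.8474) = 137.5624°; ψ = atan2(-1.4144,6.4140) = -12.4354°
θ_1 = β − ψ = 149.9978°
θ_3 = φ − θ_1 − θ_2 = 90.0089° (wrapped to (-180°,180°])

149.998 -45.007 90.009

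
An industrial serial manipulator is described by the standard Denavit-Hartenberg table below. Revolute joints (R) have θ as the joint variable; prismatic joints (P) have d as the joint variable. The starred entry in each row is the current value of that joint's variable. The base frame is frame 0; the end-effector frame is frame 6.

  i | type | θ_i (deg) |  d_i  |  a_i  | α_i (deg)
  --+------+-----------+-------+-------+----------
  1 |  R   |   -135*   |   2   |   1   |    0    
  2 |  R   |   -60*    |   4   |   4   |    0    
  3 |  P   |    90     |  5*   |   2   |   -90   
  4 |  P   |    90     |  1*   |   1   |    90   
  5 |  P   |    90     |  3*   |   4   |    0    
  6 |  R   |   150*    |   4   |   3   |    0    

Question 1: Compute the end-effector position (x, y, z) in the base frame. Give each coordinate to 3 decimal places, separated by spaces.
-4.580 -8.987 11.500

after link 1: o_1 = (-0.7071, -0.7071, 2.0000)
after link 2: o_2 = (-4.5708, 0.3282, 6.0000)
after link 3: o_3 = (-5.0884, -1.6037, 11.0000)
after link 4: o_4 = (-4.1225, -1.8625, 10.0000)
after link 5: o_5 = (-1.0353, -5.7956, 10.0000)
after link 6: o_6 = (-4.5801, -8.9868, 11.5000)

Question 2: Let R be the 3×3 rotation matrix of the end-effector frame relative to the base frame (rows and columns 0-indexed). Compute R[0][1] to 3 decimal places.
-0.483

End-effector y-axis (col 1 of R) = (-0.4830,0.1294,-0.8660)
R[0][1] = -0.4830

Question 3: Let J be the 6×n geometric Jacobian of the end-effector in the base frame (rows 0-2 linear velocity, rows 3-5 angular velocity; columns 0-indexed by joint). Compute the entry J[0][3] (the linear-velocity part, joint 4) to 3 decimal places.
0.966

prismatic axis z_3 = (0.9659,-0.2588,0.0000)
J_v[:, 3] = z_3; J_ω[:, 3] = (0,0,0)
entry J[0][3] = 0.9659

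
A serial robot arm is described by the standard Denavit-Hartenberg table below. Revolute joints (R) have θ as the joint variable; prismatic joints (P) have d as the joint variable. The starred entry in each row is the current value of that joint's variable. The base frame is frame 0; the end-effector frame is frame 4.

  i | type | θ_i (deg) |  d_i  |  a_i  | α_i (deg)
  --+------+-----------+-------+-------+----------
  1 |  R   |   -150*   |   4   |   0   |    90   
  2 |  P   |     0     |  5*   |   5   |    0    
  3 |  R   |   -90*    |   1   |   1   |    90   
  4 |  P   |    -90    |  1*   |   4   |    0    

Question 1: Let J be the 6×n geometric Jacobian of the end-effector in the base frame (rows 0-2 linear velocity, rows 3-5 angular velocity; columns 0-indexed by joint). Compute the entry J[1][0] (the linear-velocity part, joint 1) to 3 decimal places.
-4.464

axis z_0 = ẑ; lever o_n−o_0 = (-4.4641,-0.2679,3.0000)
cross product → J_v[:, 0] = (0.2679,-4.4641,0.0000)
J_ω[:, 0] = z_0
entry J[1][0] = -4.4641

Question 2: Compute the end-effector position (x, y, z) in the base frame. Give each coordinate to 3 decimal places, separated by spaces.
-4.464 -0.268 3.000

after link 1: o_1 = (0.0000, 0.0000, 4.0000)
after link 2: o_2 = (-6.8301, 1.8301, 4.0000)
after link 3: o_3 = (-7.3301, 2.6962, 3.0000)
after link 4: o_4 = (-4.4641, -0.2679, 3.0000)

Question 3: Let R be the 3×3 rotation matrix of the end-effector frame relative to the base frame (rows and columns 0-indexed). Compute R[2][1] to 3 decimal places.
-1.000

End-effector y-axis (col 1 of R) = (-0.0000,0.0000,-1.0000)
R[2][1] = -1.0000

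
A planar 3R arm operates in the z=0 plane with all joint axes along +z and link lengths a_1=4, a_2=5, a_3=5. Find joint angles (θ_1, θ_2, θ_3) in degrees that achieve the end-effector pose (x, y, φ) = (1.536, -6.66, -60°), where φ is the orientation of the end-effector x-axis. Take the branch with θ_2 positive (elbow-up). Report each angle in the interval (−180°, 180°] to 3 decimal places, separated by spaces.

wrist centre = target − a_3·(cos φ, sin φ) = (-0.9640, -2.3299)
cos θ_2 = (6.3576−4²−5²)/(2·4·5) = -0.8661; θ_2 = 150.0040° (elbow-up)
β = atan2(-2.3299,-0.9640) = -112.4776°; ψ = atan2(2.4997,-0.3303) = 97.5272°
θ_1 = β − ψ = -210.0048°
θ_3 = φ − θ_1 − θ_2 = 0.0009° (wrapped to (-180°,180°])

149.995 150.004 0.001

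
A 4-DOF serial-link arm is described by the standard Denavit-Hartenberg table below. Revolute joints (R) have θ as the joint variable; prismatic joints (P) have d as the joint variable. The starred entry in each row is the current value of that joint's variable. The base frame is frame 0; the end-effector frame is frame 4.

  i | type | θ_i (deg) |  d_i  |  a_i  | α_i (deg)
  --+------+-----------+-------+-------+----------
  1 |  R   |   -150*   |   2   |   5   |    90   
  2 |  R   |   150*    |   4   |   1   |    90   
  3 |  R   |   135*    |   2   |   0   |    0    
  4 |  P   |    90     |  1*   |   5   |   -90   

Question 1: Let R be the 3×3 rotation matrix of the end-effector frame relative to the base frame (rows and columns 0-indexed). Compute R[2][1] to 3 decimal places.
End-effector y-axis (col 1 of R) = (0.4330,0.2500,-0.8660)
R[2][1] = -0.8660

-0.866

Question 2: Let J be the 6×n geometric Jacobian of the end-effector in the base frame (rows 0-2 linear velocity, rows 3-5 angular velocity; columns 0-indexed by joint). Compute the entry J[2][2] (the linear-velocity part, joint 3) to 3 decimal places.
axis z_2 = (-0.4330,-0.2500,0.8660); lever o_n−o_2 = (-2.1829,-5.3428,0.8303)
cross product → J_v[:, 2] = (4.4194,-1.5309,1.7678)
J_ω[:, 2] = z_2
entry J[2][2] = 1.7678

1.768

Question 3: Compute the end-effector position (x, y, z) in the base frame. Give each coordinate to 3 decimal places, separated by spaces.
after link 1: o_1 = (-4.3301, -2.5000, 2.0000)
after link 2: o_2 = (-5.5801, 1.3971, 2.5000)
after link 3: o_3 = (-6.4462, 0.8971, 4.2321)
after link 4: o_4 = (-7.7630, -3.9457, 3.3303)

-7.763 -3.946 3.330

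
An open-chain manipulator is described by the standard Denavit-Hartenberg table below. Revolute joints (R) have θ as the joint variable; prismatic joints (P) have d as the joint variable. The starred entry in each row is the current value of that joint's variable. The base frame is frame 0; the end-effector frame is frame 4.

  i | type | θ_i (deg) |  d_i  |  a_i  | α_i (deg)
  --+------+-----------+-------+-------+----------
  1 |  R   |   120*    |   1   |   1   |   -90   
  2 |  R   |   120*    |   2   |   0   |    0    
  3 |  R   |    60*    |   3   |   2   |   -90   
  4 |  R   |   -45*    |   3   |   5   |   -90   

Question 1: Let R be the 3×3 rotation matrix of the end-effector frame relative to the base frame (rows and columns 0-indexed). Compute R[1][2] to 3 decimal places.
End-effector z-axis (col 2 of R) = (0.9659,-0.2588,-0.0000)
R[1][2] = -0.2588

-0.259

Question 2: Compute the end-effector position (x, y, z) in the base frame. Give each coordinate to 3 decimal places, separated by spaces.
-5.124 -8.196 4.000

after link 1: o_1 = (-0.5000, 0.8660, 1.0000)
after link 2: o_2 = (-2.2321, -0.1340, 1.0000)
after link 3: o_3 = (-3.8301, -3.3660, 1.0000)
after link 4: o_4 = (-5.1242, -8.1957, 4.0000)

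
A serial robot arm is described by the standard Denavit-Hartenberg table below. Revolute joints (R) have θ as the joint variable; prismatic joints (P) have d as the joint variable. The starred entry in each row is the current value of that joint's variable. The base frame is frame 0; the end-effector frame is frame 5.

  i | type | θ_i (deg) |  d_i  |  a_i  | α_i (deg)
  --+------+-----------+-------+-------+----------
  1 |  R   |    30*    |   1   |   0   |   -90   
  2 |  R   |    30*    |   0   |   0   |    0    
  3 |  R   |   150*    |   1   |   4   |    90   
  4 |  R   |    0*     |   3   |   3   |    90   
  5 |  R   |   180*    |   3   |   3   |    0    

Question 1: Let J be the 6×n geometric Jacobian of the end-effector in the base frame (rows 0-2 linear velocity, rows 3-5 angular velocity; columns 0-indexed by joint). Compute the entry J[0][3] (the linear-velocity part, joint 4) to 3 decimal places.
-2.598

axis z_3 = (-0.0000,0.0000,-1.0000); lever o_n−o_3 = (1.5000,-2.5981,-3.0000)
cross product → J_v[:, 3] = (-2.5981,-1.5000,-0.0000)
J_ω[:, 3] = z_3
entry J[0][3] = -2.5981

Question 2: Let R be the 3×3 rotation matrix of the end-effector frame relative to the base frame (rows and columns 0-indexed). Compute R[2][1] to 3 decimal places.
End-effector y-axis (col 1 of R) = (0.0000,-0.0000,1.0000)
R[2][1] = 1.0000

1.000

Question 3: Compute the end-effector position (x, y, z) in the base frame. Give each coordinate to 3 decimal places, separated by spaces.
-2.464 -3.732 -2.000

after link 1: o_1 = (0.0000, 0.0000, 1.0000)
after link 2: o_2 = (0.0000, 0.0000, 1.0000)
after link 3: o_3 = (-3.9641, -1.1340, 1.0000)
after link 4: o_4 = (-6.5622, -2.6340, -2.0000)
after link 5: o_5 = (-2.4641, -3.7321, -2.0000)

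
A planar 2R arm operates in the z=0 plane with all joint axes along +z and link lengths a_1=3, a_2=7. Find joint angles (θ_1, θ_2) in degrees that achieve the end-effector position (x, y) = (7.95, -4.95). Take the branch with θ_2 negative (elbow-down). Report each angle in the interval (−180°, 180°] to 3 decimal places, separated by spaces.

-0.010 -44.987

cos θ_2 = (87.7050−3²−7²)/(2·3·7) = 0.7073; θ_2 = -44.9874° (elbow-down)
β = atan2(-4.9500,7.9500) = -31.9081°; ψ = atan2(-4.9487,7.9508) = -31.8985°
θ_1 = β − ψ = -0.0096°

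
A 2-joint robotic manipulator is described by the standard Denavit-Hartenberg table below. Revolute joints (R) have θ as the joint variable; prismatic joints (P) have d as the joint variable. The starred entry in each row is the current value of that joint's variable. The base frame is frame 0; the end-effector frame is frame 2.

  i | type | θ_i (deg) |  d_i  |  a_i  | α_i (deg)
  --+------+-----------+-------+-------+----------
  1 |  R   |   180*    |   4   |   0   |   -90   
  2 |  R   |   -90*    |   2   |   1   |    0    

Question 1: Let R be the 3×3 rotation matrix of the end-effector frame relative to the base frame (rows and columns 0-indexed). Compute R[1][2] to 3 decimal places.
End-effector z-axis (col 2 of R) = (-0.0000,-1.0000,0.0000)
R[1][2] = -1.0000

-1.000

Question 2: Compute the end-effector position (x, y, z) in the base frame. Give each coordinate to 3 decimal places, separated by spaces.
after link 1: o_1 = (0.0000, 0.0000, 4.0000)
after link 2: o_2 = (-0.0000, -2.0000, 5.0000)

-0.000 -2.000 5.000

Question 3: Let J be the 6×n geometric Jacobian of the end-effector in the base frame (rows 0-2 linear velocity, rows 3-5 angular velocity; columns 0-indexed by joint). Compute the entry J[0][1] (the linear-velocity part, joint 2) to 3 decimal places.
-1.000

axis z_1 = (-0.0000,-1.0000,0.0000); lever o_n−o_1 = (-0.0000,-2.0000,1.0000)
cross product → J_v[:, 1] = (-1.0000,0.0000,-0.0000)
J_ω[:, 1] = z_1
entry J[0][1] = -1.0000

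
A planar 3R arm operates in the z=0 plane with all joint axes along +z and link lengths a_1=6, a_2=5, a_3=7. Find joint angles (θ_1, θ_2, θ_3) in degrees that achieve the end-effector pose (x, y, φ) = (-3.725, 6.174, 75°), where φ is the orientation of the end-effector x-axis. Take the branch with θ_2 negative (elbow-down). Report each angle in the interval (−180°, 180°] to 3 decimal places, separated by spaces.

-122.892 -119.999 -42.109

wrist centre = target − a_3·(cos φ, sin φ) = (-5.5367, -0.5875)
cos θ_2 = (31.0005−6²−5²)/(2·6·5) = -0.5000; θ_2 = -119.9994° (elbow-down)
β = atan2(-0.5875,-5.5367) = -173.9432°; ψ = atan2(-4.3302,3.5000) = -51.0515°
θ_1 = β − ψ = -122.8917°
θ_3 = φ − θ_1 − θ_2 = -42.1089° (wrapped to (-180°,180°])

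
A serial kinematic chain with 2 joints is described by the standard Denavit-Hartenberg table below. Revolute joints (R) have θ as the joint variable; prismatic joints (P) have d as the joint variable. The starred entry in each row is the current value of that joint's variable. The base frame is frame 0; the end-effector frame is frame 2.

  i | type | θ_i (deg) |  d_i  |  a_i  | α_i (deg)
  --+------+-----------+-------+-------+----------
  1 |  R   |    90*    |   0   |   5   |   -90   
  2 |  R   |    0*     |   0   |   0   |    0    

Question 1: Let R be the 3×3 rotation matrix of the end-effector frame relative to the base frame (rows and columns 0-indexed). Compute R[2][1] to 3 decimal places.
-1.000

End-effector y-axis (col 1 of R) = (-0.0000,0.0000,-1.0000)
R[2][1] = -1.0000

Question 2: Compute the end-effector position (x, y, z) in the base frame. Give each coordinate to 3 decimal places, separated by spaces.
after link 1: o_1 = (0.0000, 5.0000, 0.0000)
after link 2: o_2 = (0.0000, 5.0000, 0.0000)

0.000 5.000 0.000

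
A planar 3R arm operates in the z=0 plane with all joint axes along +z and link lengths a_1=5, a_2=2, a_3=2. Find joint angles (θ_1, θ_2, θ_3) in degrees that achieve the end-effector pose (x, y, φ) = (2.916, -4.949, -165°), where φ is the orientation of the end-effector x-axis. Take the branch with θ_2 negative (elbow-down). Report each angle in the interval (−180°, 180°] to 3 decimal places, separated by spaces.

wrist centre = target − a_3·(cos φ, sin φ) = (4.8479, -4.4314)
cos θ_2 = (43.1386−5²−2²)/(2·5·2) = 0.7069; θ_2 = -45.0142° (elbow-down)
β = atan2(-4.4314,4.8479) = -42.4301°; ψ = atan2(-1.4146,6.4139) = -12.4374°
θ_1 = β − ψ = -29.9927°
θ_3 = φ − θ_1 − θ_2 = -89.9931° (wrapped to (-180°,180°])

-29.993 -45.014 -89.993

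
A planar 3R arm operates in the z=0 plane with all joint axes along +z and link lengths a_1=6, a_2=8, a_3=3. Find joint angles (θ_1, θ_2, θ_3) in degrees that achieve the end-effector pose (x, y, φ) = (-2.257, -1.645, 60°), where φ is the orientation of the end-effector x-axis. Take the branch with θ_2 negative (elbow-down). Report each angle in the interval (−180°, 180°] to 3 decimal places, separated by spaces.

-44.995 -134.999 -120.006

wrist centre = target − a_3·(cos φ, sin φ) = (-3.7570, -4.2431)
cos θ_2 = (32.1187−6²−8²)/(2·6·8) = -0.7071; θ_2 = -134.9992° (elbow-down)
β = atan2(-4.2431,-3.7570) = -131.5230°; ψ = atan2(-5.6569,0.3432) = -86.5279°
θ_1 = β − ψ = -44.9951°
θ_3 = φ − θ_1 − θ_2 = -120.0057° (wrapped to (-180°,180°])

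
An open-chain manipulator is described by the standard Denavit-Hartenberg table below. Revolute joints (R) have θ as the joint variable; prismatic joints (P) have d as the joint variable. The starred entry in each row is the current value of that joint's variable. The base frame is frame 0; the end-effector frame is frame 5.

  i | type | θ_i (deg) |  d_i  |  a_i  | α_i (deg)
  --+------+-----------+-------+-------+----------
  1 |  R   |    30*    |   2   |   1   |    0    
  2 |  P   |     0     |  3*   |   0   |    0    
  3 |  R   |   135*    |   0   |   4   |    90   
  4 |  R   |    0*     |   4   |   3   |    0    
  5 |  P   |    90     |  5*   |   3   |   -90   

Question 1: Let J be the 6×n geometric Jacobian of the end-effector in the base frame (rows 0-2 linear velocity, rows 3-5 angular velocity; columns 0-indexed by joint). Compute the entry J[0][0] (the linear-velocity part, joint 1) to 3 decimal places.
-11.005

axis z_0 = ẑ; lever o_n−o_0 = (-3.5661,11.0051,8.0000)
cross product → J_v[:, 0] = (-11.0051,-3.5661,0.0000)
J_ω[:, 0] = z_0
entry J[0][0] = -11.0051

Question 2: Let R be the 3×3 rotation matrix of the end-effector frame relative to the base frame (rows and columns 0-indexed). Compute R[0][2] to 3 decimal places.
0.966

End-effector z-axis (col 2 of R) = (0.9659,-0.2588,0.0000)
R[0][2] = 0.9659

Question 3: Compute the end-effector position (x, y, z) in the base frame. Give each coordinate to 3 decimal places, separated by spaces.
-3.566 11.005 8.000

after link 1: o_1 = (0.8660, 0.5000, 2.0000)
after link 2: o_2 = (0.8660, 0.5000, 5.0000)
after link 3: o_3 = (-2.9977, 1.5353, 5.0000)
after link 4: o_4 = (-4.8602, 6.1754, 5.0000)
after link 5: o_5 = (-3.5661, 11.0051, 8.0000)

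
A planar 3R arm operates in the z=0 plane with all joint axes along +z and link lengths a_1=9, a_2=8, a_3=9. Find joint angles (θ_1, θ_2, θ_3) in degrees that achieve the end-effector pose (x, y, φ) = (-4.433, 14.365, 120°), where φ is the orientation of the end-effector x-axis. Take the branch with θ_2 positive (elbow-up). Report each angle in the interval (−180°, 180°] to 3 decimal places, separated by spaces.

29.999 134.998 -44.997

wrist centre = target − a_3·(cos φ, sin φ) = (0.0670, 6.5708)
cos θ_2 = (43.1795−9²−8²)/(2·9·8) = -0.7071; θ_2 = 134.9984° (elbow-up)
β = atan2(6.5708,0.0670) = 89.4158°; ψ = atan2(5.6570,3.3433) = 59.4168°
θ_1 = β − ψ = 29.9990°
θ_3 = φ − θ_1 − θ_2 = -44.9973° (wrapped to (-180°,180°])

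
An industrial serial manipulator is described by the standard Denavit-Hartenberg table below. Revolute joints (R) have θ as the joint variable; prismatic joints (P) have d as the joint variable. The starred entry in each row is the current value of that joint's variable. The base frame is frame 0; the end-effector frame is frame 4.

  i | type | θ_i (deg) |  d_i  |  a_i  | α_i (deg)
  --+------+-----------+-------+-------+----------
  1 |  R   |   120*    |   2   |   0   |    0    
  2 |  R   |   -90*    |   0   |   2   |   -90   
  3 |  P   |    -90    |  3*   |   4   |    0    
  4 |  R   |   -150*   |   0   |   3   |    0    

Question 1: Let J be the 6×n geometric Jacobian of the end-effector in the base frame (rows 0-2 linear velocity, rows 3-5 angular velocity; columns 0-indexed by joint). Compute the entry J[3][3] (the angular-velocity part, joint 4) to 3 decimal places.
-0.500

axis z_3 = (-0.5000,0.8660,0.0000); lever o_n−o_3 = (-1.2990,-0.7500,-2.5981)
cross product → J_v[:, 3] = (-2.2500,-1.2990,1.5000)
J_ω[:, 3] = z_3
entry J[3][3] = -0.5000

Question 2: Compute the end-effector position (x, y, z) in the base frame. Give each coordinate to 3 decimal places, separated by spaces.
-1.067 2.848 3.402

after link 1: o_1 = (0.0000, 0.0000, 2.0000)
after link 2: o_2 = (1.7321, 1.0000, 2.0000)
after link 3: o_3 = (0.2321, 3.5981, 6.0000)
after link 4: o_4 = (-1.0670, 2.8481, 3.4019)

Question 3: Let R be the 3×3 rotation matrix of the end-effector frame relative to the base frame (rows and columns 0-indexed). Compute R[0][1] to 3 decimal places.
End-effector y-axis (col 1 of R) = (-0.7500,-0.4330,0.5000)
R[0][1] = -0.7500

-0.750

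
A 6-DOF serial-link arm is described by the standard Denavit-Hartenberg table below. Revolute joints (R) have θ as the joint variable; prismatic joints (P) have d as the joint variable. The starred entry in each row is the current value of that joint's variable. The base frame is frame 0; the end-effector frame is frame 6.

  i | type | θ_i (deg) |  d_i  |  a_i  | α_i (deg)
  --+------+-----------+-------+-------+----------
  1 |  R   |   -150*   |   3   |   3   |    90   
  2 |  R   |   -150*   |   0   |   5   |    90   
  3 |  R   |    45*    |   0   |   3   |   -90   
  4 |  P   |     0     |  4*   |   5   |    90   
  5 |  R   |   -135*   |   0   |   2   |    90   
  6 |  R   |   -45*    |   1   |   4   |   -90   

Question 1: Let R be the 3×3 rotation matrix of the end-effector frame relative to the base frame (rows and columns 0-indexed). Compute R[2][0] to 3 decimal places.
End-effector x-axis (col 0 of R) = (0.0474,-0.7891,-0.6124)
R[2][0] = -0.6124

-0.612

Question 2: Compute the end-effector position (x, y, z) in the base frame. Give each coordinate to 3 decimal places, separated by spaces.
after link 1: o_1 = (-2.5981, -1.5000, 3.0000)
after link 2: o_2 = (1.1519, 0.6651, 0.5000)
after link 3: o_3 = (1.6823, 3.4207, -0.5607)
after link 4: o_4 = (-0.9694, 9.2383, -0.9142)
after link 5: o_5 = (0.0306, 7.5062, -0.9142)
after link 6: o_6 = (-0.5299, 3.9166, -2.8637)

-0.530 3.917 -2.864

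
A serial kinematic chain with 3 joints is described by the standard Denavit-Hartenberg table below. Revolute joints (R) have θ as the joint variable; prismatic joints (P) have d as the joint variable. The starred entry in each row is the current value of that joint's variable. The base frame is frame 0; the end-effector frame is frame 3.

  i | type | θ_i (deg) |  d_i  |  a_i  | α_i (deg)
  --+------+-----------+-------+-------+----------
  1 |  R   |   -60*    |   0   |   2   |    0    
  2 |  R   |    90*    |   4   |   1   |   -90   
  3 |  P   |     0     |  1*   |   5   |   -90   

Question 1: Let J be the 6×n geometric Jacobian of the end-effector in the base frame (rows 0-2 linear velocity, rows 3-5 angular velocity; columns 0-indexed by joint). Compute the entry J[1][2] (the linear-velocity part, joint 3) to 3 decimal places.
0.866

prismatic axis z_2 = (-0.5000,0.8660,0.0000)
J_v[:, 2] = z_2; J_ω[:, 2] = (0,0,0)
entry J[1][2] = 0.8660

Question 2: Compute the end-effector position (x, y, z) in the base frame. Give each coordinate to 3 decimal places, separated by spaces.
5.696 2.134 4.000

after link 1: o_1 = (1.0000, -1.7321, 0.0000)
after link 2: o_2 = (1.8660, -1.2321, 4.0000)
after link 3: o_3 = (5.6962, 2.1340, 4.0000)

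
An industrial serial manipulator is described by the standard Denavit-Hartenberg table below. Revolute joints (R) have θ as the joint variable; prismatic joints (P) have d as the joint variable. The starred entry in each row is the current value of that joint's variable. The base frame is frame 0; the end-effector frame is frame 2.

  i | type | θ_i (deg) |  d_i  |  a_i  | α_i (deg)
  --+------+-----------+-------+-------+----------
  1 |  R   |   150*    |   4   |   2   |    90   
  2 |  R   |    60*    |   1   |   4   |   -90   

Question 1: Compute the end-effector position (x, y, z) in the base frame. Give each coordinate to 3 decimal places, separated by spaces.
-2.964 2.866 7.464

after link 1: o_1 = (-1.7321, 1.0000, 4.0000)
after link 2: o_2 = (-2.9641, 2.8660, 7.4641)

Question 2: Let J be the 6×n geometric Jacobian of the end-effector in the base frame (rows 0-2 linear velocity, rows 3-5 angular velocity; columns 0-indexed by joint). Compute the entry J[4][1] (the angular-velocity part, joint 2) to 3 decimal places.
0.866

axis z_1 = (0.5000,0.8660,0.0000); lever o_n−o_1 = (-1.2321,1.8660,3.4641)
cross product → J_v[:, 1] = (3.0000,-1.7321,2.0000)
J_ω[:, 1] = z_1
entry J[4][1] = 0.8660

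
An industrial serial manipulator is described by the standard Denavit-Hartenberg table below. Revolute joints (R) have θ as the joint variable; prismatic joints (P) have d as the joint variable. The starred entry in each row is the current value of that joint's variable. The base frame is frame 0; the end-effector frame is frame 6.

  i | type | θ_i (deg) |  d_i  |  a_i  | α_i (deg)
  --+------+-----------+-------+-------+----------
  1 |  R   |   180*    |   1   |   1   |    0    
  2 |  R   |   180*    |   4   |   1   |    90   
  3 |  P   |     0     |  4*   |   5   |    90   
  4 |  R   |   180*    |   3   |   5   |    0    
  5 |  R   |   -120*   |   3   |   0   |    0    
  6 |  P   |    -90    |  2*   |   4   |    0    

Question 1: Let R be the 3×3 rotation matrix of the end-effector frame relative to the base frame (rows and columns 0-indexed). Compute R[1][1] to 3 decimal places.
-0.866

End-effector y-axis (col 1 of R) = (0.5000,-0.8660,0.0000)
R[1][1] = -0.8660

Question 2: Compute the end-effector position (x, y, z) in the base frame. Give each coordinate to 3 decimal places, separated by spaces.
after link 1: o_1 = (-1.0000, 0.0000, 1.0000)
after link 2: o_2 = (-0.0000, -0.0000, 5.0000)
after link 3: o_3 = (5.0000, -4.0000, 5.0000)
after link 4: o_4 = (-0.0000, -4.0000, 2.0000)
after link 5: o_5 = (-0.0000, -4.0000, -1.0000)
after link 6: o_6 = (3.4641, -2.0000, -3.0000)

3.464 -2.000 -3.000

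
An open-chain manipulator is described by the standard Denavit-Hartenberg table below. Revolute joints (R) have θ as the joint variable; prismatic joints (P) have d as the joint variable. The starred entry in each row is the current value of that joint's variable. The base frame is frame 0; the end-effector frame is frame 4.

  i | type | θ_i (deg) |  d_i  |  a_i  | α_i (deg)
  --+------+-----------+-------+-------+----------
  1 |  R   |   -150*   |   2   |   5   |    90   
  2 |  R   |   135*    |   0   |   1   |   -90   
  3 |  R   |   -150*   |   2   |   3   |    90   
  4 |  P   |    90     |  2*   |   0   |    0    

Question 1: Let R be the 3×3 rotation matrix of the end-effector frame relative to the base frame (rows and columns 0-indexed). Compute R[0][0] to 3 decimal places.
End-effector x-axis (col 0 of R) = (0.6124,0.3536,-0.7071)
R[0][0] = 0.6124

0.612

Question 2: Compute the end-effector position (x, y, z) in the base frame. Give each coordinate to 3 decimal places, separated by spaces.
-4.580 -2.912 -1.251

after link 1: o_1 = (-4.3301, -2.5000, 2.0000)
after link 2: o_2 = (-3.7178, -2.1464, 2.7071)
after link 3: o_3 = (-4.8340, -1.0589, -0.5442)
after link 4: o_4 = (-4.5803, -2.9124, -1.2513)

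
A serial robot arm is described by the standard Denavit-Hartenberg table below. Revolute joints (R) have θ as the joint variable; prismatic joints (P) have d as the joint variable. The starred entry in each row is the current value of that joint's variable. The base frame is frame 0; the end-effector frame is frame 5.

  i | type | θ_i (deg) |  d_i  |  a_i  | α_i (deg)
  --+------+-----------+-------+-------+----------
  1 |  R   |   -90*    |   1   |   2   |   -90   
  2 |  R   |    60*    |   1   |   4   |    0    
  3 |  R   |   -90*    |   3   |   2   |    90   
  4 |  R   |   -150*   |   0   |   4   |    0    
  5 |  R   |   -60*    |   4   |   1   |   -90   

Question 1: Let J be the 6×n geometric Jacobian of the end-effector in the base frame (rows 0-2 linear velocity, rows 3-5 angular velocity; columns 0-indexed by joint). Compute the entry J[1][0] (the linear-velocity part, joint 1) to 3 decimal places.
2.500

axis z_0 = ẑ; lever o_n−o_0 = (2.5000,0.0179,-0.1651)
cross product → J_v[:, 0] = (-0.0179,2.5000,0.0000)
J_ω[:, 0] = z_0
entry J[1][0] = 2.5000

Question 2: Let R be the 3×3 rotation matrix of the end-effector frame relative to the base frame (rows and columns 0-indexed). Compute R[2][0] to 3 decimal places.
End-effector x-axis (col 0 of R) = (0.5000,0.7500,-0.4330)
R[2][0] = -0.4330

-0.433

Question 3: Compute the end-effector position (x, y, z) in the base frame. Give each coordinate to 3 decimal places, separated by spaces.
2.500 0.018 -0.165

after link 1: o_1 = (0.0000, -2.0000, 1.0000)
after link 2: o_2 = (1.0000, -4.0000, -2.4641)
after link 3: o_3 = (4.0000, -5.7321, -1.4641)
after link 4: o_4 = (2.0000, -2.7321, -3.1962)
after link 5: o_5 = (2.5000, 0.0179, -0.1651)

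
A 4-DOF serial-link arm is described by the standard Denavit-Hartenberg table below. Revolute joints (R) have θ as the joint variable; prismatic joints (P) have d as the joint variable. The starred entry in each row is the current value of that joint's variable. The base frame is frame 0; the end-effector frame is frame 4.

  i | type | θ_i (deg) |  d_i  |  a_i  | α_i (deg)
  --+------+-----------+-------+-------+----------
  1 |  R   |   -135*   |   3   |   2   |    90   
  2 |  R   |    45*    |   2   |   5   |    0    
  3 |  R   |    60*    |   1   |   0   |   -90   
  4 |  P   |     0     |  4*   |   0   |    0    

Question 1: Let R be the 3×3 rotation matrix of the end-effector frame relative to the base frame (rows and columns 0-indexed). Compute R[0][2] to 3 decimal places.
0.683

End-effector z-axis (col 2 of R) = (0.6830,0.6830,-0.2588)
R[0][2] = 0.6830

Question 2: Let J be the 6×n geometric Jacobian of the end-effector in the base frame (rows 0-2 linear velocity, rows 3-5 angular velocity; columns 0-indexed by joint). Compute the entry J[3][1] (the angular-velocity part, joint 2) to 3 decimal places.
-0.707

axis z_1 = (-0.7071,0.7071,0.0000); lever o_n−o_1 = (-1.8893,2.3534,2.5003)
cross product → J_v[:, 1] = (1.7679,1.7679,-0.3282)
J_ω[:, 1] = z_1
entry J[3][1] = -0.7071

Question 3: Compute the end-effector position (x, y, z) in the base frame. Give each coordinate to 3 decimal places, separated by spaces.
after link 1: o_1 = (-1.4142, -1.4142, 3.0000)
after link 2: o_2 = (-5.3284, -2.5000, 6.5355)
after link 3: o_3 = (-6.0355, -1.7929, 6.5355)
after link 4: o_4 = (-3.3035, 0.9392, 5.5003)

-3.303 0.939 5.500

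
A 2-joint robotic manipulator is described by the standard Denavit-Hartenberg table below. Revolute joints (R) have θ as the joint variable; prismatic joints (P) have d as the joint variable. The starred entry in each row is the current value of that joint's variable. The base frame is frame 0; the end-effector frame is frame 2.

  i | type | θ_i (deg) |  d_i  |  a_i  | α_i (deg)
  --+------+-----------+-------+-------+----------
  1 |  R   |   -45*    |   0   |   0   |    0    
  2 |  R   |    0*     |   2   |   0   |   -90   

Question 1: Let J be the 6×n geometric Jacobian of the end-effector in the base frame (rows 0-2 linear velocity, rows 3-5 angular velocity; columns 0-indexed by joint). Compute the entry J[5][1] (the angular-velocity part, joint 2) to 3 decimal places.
1.000

axis z_1 = (0.0000,0.0000,1.0000); lever o_n−o_1 = (0.0000,0.0000,2.0000)
cross product → J_v[:, 1] = (0.0000,0.0000,0.0000)
J_ω[:, 1] = z_1
entry J[5][1] = 1.0000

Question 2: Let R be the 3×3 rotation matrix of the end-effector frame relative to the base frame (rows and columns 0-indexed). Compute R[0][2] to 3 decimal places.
End-effector z-axis (col 2 of R) = (0.7071,0.7071,0.0000)
R[0][2] = 0.7071

0.707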